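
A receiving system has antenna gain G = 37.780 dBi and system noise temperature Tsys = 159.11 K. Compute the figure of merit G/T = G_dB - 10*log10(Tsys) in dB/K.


G/T = 37.780 - 10*log10(159.11) = 37.780 - 22.01697 = 15.76 dB/K

15.76 dB/K


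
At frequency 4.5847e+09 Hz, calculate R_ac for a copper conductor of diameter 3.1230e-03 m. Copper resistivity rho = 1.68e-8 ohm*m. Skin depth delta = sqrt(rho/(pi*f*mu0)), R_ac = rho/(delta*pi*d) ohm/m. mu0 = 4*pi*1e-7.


delta = sqrt(1.68e-8 / (pi * 4.5847e+09 * 4*pi*1e-7)) = 9.634281e-07 m
R_ac = 1.68e-8 / (9.634281e-07 * pi * 3.1230e-03) = 1.777 ohm/m

1.777 ohm/m


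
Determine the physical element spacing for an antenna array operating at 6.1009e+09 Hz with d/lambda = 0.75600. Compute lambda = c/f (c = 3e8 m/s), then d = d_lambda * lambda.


lambda = c / f = 3.0000e+08 / 6.1009e+09 = 0.04917307 m
d = 0.75600 * 0.04917307 = 0.03717 m

0.03717 m


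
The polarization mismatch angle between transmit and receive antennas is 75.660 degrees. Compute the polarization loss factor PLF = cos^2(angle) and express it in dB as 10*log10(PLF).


PLF_linear = cos^2(75.660 deg) = 0.06134313
PLF_dB = 10 * log10(0.06134313) = -12.12 dB

-12.12 dB


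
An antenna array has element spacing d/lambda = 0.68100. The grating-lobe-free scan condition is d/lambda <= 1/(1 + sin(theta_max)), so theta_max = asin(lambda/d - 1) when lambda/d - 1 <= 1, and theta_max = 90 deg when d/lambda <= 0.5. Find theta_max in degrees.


lambda/d - 1 = 1/0.68100 - 1 = 0.4684288
theta_max = asin(0.4684288) = 27.93 deg

27.93 deg


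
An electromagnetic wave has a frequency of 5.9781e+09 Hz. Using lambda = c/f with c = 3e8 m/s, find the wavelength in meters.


lambda = c / f = 3.0000e+08 / 5.9781e+09 = 0.05018 m

0.05018 m


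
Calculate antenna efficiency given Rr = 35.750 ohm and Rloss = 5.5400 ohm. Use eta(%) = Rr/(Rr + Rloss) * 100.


eta = 35.750 / (35.750 + 5.5400) * 100 = 86.58%

86.58%


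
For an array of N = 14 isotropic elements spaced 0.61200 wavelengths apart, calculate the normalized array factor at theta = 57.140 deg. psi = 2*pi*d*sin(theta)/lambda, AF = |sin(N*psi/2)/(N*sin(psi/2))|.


psi = 2*pi*0.61200*sin(57.140 deg) = 3.230056 rad
AF = |sin(14*3.230056/2) / (14*sin(3.230056/2))| = 0.04150

0.04150


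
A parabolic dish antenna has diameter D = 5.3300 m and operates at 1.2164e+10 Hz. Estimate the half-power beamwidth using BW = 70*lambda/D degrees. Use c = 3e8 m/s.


lambda = c / f = 3.0000e+08 / 1.2164e+10 = 0.02466294 m
BW = 70 * 0.02466294 / 5.3300 = 0.3239 deg

0.3239 deg


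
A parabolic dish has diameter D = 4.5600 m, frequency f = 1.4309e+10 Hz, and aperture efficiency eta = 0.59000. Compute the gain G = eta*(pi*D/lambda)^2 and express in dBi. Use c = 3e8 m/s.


lambda = c / f = 3.0000e+08 / 1.4309e+10 = 0.02096583 m
G_linear = 0.59000 * (pi * 4.5600 / 0.02096583)^2 = 275459.2
G_dBi = 10 * log10(275459.2) = 54.40 dBi

54.40 dBi


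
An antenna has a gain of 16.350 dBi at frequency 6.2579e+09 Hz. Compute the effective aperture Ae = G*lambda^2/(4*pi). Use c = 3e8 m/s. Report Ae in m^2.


lambda = c / f = 3.0000e+08 / 6.2579e+09 = 0.04793940 m
G_linear = 10^(16.350/10) = 43.15191
Ae = G_linear * lambda^2 / (4*pi) = 43.15191 * 0.04793940^2 / (4*pi) = 7.892e-03 m^2

7.892e-03 m^2


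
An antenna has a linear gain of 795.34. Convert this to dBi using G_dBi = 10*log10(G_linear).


G_dBi = 10 * log10(795.34) = 29.01 dBi

29.01 dBi


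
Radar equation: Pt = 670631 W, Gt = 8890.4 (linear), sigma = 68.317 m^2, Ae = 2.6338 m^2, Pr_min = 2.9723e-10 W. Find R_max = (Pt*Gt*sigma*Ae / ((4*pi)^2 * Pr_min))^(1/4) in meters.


R^4 = 670631*8890.4*68.317*2.6338 / ((4*pi)^2 * 2.9723e-10) = 2.285621e+19
R_max = 2.285621e+19^0.25 = 69143 m

69143 m


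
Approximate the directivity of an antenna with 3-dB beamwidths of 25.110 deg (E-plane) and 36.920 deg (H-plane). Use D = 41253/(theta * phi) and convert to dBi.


D_linear = 41253 / (25.110 * 36.920) = 44.49868
D_dBi = 10 * log10(44.49868) = 16.48 dBi

16.48 dBi


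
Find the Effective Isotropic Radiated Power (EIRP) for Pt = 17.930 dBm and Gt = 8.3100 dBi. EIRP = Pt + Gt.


EIRP = Pt + Gt = 17.930 + 8.3100 = 26.24 dBm

26.24 dBm


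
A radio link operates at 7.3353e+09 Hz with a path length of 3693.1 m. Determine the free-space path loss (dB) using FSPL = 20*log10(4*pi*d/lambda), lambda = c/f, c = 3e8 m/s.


lambda = c / f = 3.0000e+08 / 7.3353e+09 = 0.04089812 m
FSPL = 20 * log10(4*pi*3693.1/0.04089812) = 121.1 dB

121.1 dB


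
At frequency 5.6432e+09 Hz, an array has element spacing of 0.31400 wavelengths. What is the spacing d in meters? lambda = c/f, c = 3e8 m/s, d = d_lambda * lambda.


lambda = c / f = 3.0000e+08 / 5.6432e+09 = 0.05316133 m
d = 0.31400 * 0.05316133 = 0.01669 m

0.01669 m


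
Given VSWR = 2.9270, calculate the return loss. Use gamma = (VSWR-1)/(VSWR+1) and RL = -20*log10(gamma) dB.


gamma = (2.9270 - 1) / (2.9270 + 1) = 0.4907054
RL = -20 * log10(0.4907054) = 6.184 dB

6.184 dB


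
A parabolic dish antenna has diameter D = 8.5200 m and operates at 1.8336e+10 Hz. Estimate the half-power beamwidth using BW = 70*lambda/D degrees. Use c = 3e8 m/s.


lambda = c / f = 3.0000e+08 / 1.8336e+10 = 0.01636126 m
BW = 70 * 0.01636126 / 8.5200 = 0.1344 deg

0.1344 deg


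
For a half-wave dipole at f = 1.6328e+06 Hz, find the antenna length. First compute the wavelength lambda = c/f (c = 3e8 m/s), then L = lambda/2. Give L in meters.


lambda = c / f = 3.0000e+08 / 1.6328e+06 = 183.7335 m
L = lambda / 2 = 183.7335 / 2 = 91.87 m

91.87 m


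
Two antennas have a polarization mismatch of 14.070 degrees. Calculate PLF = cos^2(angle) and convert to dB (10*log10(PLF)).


PLF_linear = cos^2(14.070 deg) = 0.9408989
PLF_dB = 10 * log10(0.9408989) = -0.2646 dB

-0.2646 dB


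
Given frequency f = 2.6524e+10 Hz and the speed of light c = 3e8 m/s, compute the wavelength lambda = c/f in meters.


lambda = c / f = 3.0000e+08 / 2.6524e+10 = 0.01131 m

0.01131 m


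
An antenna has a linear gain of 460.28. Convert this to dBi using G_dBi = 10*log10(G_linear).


G_dBi = 10 * log10(460.28) = 26.63 dBi

26.63 dBi


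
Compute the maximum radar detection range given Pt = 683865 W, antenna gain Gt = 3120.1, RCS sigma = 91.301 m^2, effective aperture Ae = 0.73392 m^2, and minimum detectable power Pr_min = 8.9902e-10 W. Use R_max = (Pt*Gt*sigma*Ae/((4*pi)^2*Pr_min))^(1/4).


R^4 = 683865*3120.1*91.301*0.73392 / ((4*pi)^2 * 8.9902e-10) = 1.007103e+18
R_max = 1.007103e+18^0.25 = 31679 m

31679 m


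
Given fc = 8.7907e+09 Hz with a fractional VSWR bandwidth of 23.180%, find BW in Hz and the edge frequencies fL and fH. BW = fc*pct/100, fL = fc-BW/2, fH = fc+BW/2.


BW = 8.7907e+09 * 23.180/100 = 2.037684e+09 Hz
fL = 8.7907e+09 - 2.037684e+09/2 = 7.772e+09 Hz
fH = 8.7907e+09 + 2.037684e+09/2 = 9.810e+09 Hz

BW=2.038e+09 Hz, fL=7.772e+09 Hz, fH=9.810e+09 Hz


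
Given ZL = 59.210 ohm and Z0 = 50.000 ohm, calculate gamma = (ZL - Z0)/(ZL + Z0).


gamma = (59.210 - 50.000) / (59.210 + 50.000) = 0.08433

0.08433


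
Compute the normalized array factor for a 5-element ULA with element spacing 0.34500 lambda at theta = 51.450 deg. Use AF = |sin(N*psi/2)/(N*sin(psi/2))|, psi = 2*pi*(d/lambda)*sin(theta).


psi = 2*pi*0.34500*sin(51.450 deg) = 1.695281 rad
AF = |sin(5*1.695281/2) / (5*sin(1.695281/2))| = 0.2373

0.2373


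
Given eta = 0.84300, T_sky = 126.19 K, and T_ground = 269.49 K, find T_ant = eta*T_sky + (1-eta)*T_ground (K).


T_ant = 0.84300 * 126.19 + (1 - 0.84300) * 269.49 = 148.7 K

148.7 K


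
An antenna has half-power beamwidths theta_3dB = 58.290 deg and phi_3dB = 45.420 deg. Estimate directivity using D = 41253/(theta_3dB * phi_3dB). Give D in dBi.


D_linear = 41253 / (58.290 * 45.420) = 15.58168
D_dBi = 10 * log10(15.58168) = 11.93 dBi

11.93 dBi


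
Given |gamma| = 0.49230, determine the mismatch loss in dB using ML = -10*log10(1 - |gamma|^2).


ML = -10 * log10(1 - 0.49230^2) = -10 * log10(0.75764071) = 1.205 dB

1.205 dB


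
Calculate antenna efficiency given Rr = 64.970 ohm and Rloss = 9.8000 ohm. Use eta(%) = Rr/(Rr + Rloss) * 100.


eta = 64.970 / (64.970 + 9.8000) * 100 = 86.89%

86.89%


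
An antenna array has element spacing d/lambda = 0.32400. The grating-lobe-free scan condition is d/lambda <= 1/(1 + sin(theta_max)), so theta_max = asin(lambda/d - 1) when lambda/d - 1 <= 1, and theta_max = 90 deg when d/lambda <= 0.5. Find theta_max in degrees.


lambda/d - 1 = 1/0.32400 - 1 = 2.086420 >= 1
d/lambda <= 0.5, so the array can scan to endfire without grating lobes: theta_max = 90 deg

90 deg


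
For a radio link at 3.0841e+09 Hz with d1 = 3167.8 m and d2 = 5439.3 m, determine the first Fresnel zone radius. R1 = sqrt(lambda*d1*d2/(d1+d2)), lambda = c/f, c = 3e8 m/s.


lambda = c / f = 3.0000e+08 / 3.0841e+09 = 0.09727311 m
R1 = sqrt(0.09727311 * 3167.8 * 5439.3 / (3167.8 + 5439.3)) = 13.95 m

13.95 m


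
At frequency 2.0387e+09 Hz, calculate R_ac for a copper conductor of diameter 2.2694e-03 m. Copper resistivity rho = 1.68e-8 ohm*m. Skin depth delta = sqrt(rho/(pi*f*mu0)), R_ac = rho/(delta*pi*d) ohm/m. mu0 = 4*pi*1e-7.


delta = sqrt(1.68e-8 / (pi * 2.0387e+09 * 4*pi*1e-7)) = 1.444768e-06 m
R_ac = 1.68e-8 / (1.444768e-06 * pi * 2.2694e-03) = 1.631 ohm/m

1.631 ohm/m


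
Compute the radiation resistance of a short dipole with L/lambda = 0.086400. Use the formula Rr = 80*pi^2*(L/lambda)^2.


Rr = 80 * pi^2 * (0.086400)^2 = 80 * 9.869604 * 7.464960e-03 = 5.894 ohm

5.894 ohm


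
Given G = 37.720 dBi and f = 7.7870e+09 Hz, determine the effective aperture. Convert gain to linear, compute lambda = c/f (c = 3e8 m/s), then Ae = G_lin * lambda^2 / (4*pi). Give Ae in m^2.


lambda = c / f = 3.0000e+08 / 7.7870e+09 = 0.03852575 m
G_linear = 10^(37.720/10) = 5915.616
Ae = G_linear * lambda^2 / (4*pi) = 5915.616 * 0.03852575^2 / (4*pi) = 0.6987 m^2

0.6987 m^2


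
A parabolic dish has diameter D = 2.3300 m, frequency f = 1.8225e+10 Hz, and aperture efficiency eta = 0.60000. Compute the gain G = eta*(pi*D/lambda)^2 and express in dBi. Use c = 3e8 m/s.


lambda = c / f = 3.0000e+08 / 1.8225e+10 = 0.01646091 m
G_linear = 0.60000 * (pi * 2.3300 / 0.01646091)^2 = 118646.6
G_dBi = 10 * log10(118646.6) = 50.74 dBi

50.74 dBi


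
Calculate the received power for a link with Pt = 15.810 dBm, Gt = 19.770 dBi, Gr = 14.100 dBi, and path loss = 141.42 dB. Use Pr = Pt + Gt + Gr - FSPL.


Pr = 15.810 + 19.770 + 14.100 - 141.42 = -91.74 dBm

-91.74 dBm


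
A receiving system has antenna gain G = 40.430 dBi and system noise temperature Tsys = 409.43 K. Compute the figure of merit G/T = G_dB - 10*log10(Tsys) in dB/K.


G/T = 40.430 - 10*log10(409.43) = 40.430 - 26.12180 = 14.31 dB/K

14.31 dB/K


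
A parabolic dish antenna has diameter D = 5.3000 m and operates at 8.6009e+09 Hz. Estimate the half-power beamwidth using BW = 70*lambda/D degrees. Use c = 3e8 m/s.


lambda = c / f = 3.0000e+08 / 8.6009e+09 = 0.03488007 m
BW = 70 * 0.03488007 / 5.3000 = 0.4607 deg

0.4607 deg


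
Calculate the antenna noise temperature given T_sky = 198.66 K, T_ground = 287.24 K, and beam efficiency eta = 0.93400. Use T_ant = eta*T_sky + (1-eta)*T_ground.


T_ant = 0.93400 * 198.66 + (1 - 0.93400) * 287.24 = 204.5 K

204.5 K


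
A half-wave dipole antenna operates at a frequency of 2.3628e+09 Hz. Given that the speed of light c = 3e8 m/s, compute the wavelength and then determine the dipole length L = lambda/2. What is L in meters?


lambda = c / f = 3.0000e+08 / 2.3628e+09 = 0.1269680 m
L = lambda / 2 = 0.1269680 / 2 = 0.06348 m

0.06348 m


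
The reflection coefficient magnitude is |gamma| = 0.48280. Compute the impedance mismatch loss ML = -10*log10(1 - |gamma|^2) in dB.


ML = -10 * log10(1 - 0.48280^2) = -10 * log10(0.76690416) = 1.153 dB

1.153 dB


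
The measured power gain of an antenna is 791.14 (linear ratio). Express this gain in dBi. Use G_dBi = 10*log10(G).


G_dBi = 10 * log10(791.14) = 28.98 dBi

28.98 dBi


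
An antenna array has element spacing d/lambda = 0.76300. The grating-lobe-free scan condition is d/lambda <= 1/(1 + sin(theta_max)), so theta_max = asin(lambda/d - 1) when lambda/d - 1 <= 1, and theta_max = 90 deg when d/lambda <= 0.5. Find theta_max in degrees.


lambda/d - 1 = 1/0.76300 - 1 = 0.3106160
theta_max = asin(0.3106160) = 18.10 deg

18.10 deg


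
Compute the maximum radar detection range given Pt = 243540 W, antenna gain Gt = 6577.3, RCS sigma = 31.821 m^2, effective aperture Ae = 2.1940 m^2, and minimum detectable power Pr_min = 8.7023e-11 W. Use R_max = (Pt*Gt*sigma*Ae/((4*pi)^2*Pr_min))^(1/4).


R^4 = 243540*6577.3*31.821*2.1940 / ((4*pi)^2 * 8.7023e-11) = 8.137943e+18
R_max = 8.137943e+18^0.25 = 53411 m

53411 m


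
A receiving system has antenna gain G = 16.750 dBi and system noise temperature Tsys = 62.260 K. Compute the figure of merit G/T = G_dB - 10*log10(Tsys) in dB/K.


G/T = 16.750 - 10*log10(62.260) = 16.750 - 17.94209 = -1.192 dB/K

-1.192 dB/K


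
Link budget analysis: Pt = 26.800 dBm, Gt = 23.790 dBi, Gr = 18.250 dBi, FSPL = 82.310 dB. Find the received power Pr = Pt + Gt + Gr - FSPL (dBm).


Pr = 26.800 + 23.790 + 18.250 - 82.310 = -13.47 dBm

-13.47 dBm


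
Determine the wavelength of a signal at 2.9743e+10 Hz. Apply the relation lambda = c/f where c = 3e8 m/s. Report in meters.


lambda = c / f = 3.0000e+08 / 2.9743e+10 = 0.01009 m

0.01009 m


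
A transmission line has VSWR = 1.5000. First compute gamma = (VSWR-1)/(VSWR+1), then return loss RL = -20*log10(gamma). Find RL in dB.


gamma = (1.5000 - 1) / (1.5000 + 1) = 0.2000000
RL = -20 * log10(0.2000000) = 13.98 dB

13.98 dB


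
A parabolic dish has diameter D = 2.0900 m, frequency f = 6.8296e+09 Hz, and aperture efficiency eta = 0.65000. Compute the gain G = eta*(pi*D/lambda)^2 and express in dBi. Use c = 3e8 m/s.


lambda = c / f = 3.0000e+08 / 6.8296e+09 = 0.04392644 m
G_linear = 0.65000 * (pi * 2.0900 / 0.04392644)^2 = 14522.91
G_dBi = 10 * log10(14522.91) = 41.62 dBi

41.62 dBi


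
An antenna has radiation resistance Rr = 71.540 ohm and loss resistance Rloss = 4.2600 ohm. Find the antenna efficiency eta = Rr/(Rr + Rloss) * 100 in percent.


eta = 71.540 / (71.540 + 4.2600) * 100 = 94.38%

94.38%


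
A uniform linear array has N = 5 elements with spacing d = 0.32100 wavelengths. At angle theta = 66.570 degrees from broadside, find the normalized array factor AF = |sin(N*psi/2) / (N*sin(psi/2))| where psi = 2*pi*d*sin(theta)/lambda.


psi = 2*pi*0.32100*sin(66.570 deg) = 1.850602 rad
AF = |sin(5*1.850602/2) / (5*sin(1.850602/2))| = 0.2495

0.2495


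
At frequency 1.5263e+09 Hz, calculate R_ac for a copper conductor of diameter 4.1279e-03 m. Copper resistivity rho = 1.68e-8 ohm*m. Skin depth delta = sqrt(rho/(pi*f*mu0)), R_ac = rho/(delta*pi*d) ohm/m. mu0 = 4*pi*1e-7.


delta = sqrt(1.68e-8 / (pi * 1.5263e+09 * 4*pi*1e-7)) = 1.669763e-06 m
R_ac = 1.68e-8 / (1.669763e-06 * pi * 4.1279e-03) = 0.7758 ohm/m

0.7758 ohm/m


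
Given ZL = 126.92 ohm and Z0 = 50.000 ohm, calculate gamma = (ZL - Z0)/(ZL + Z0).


gamma = (126.92 - 50.000) / (126.92 + 50.000) = 0.4348

0.4348


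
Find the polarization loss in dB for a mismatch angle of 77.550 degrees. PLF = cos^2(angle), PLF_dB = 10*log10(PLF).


PLF_linear = cos^2(77.550 deg) = 0.04647799
PLF_dB = 10 * log10(0.04647799) = -13.33 dB

-13.33 dB


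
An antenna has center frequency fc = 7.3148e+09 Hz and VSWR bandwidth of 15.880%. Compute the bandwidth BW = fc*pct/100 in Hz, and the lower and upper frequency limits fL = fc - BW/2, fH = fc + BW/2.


BW = 7.3148e+09 * 15.880/100 = 1.161590e+09 Hz
fL = 7.3148e+09 - 1.161590e+09/2 = 6.734e+09 Hz
fH = 7.3148e+09 + 1.161590e+09/2 = 7.896e+09 Hz

BW=1.162e+09 Hz, fL=6.734e+09 Hz, fH=7.896e+09 Hz


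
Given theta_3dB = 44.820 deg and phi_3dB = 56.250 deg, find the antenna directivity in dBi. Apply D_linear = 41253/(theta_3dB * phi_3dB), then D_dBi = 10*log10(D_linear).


D_linear = 41253 / (44.820 * 56.250) = 16.36293
D_dBi = 10 * log10(16.36293) = 12.14 dBi

12.14 dBi


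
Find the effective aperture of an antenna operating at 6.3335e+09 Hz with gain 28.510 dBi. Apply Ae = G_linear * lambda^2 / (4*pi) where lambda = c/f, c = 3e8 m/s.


lambda = c / f = 3.0000e+08 / 6.3335e+09 = 0.04736717 m
G_linear = 10^(28.510/10) = 709.5778
Ae = G_linear * lambda^2 / (4*pi) = 709.5778 * 0.04736717^2 / (4*pi) = 0.1267 m^2

0.1267 m^2


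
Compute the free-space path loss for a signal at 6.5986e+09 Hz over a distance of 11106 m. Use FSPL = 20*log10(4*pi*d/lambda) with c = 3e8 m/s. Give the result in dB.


lambda = c / f = 3.0000e+08 / 6.5986e+09 = 0.04546419 m
FSPL = 20 * log10(4*pi*11106/0.04546419) = 129.7 dB

129.7 dB


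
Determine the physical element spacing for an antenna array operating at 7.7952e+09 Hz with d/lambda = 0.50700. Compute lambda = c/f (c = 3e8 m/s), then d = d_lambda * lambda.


lambda = c / f = 3.0000e+08 / 7.7952e+09 = 0.03848522 m
d = 0.50700 * 0.03848522 = 0.01951 m

0.01951 m


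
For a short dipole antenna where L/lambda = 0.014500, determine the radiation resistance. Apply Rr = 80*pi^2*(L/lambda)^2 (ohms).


Rr = 80 * pi^2 * (0.014500)^2 = 80 * 9.869604 * 2.102500e-04 = 0.1660 ohm

0.1660 ohm


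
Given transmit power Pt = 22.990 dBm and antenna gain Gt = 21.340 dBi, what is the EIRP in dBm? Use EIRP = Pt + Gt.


EIRP = Pt + Gt = 22.990 + 21.340 = 44.33 dBm

44.33 dBm


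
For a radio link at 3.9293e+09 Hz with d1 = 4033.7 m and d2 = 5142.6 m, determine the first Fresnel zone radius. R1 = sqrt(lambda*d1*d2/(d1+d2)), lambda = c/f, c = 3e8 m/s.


lambda = c / f = 3.0000e+08 / 3.9293e+09 = 0.07634948 m
R1 = sqrt(0.07634948 * 4033.7 * 5142.6 / (4033.7 + 5142.6)) = 13.14 m

13.14 m


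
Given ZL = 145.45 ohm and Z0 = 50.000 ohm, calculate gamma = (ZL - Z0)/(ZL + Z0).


gamma = (145.45 - 50.000) / (145.45 + 50.000) = 0.4884

0.4884


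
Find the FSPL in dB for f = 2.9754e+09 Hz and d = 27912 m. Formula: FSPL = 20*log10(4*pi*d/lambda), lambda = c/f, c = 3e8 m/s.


lambda = c / f = 3.0000e+08 / 2.9754e+09 = 0.1008268 m
FSPL = 20 * log10(4*pi*27912/0.1008268) = 130.8 dB

130.8 dB


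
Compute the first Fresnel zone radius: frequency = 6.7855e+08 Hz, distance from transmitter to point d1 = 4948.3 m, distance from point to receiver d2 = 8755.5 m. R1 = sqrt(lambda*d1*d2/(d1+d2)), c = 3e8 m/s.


lambda = c / f = 3.0000e+08 / 6.7855e+08 = 0.4421192 m
R1 = sqrt(0.4421192 * 4948.3 * 8755.5 / (4948.3 + 8755.5)) = 37.39 m

37.39 m


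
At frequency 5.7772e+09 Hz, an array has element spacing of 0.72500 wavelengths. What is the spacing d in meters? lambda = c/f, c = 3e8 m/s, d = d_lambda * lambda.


lambda = c / f = 3.0000e+08 / 5.7772e+09 = 0.05192827 m
d = 0.72500 * 0.05192827 = 0.03765 m

0.03765 m


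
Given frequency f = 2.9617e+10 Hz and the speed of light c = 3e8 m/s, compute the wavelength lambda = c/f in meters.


lambda = c / f = 3.0000e+08 / 2.9617e+10 = 0.01013 m

0.01013 m


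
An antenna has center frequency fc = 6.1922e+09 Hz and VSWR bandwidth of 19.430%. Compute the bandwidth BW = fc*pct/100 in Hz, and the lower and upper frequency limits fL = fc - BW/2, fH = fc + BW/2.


BW = 6.1922e+09 * 19.430/100 = 1.203144e+09 Hz
fL = 6.1922e+09 - 1.203144e+09/2 = 5.591e+09 Hz
fH = 6.1922e+09 + 1.203144e+09/2 = 6.794e+09 Hz

BW=1.203e+09 Hz, fL=5.591e+09 Hz, fH=6.794e+09 Hz


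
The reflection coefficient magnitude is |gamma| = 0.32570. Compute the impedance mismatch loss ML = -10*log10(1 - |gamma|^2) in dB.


ML = -10 * log10(1 - 0.32570^2) = -10 * log10(0.89391951) = 0.4870 dB

0.4870 dB


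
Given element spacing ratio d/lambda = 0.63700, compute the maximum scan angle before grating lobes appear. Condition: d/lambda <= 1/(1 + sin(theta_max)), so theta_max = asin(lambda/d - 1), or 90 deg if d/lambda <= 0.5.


lambda/d - 1 = 1/0.63700 - 1 = 0.5698587
theta_max = asin(0.5698587) = 34.74 deg

34.74 deg


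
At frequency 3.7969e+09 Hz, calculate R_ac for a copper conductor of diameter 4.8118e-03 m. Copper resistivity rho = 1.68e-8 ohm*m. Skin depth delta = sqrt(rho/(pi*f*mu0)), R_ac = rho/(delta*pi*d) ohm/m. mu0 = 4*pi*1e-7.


delta = sqrt(1.68e-8 / (pi * 3.7969e+09 * 4*pi*1e-7)) = 1.058669e-06 m
R_ac = 1.68e-8 / (1.058669e-06 * pi * 4.8118e-03) = 1.050 ohm/m

1.050 ohm/m


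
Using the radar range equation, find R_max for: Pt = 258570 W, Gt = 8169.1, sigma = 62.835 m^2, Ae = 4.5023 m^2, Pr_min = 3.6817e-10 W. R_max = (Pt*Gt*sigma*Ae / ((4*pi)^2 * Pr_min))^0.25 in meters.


R^4 = 258570*8169.1*62.835*4.5023 / ((4*pi)^2 * 3.6817e-10) = 1.027828e+19
R_max = 1.027828e+19^0.25 = 56621 m

56621 m


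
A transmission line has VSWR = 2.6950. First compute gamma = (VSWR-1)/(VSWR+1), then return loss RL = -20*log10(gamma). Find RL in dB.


gamma = (2.6950 - 1) / (2.6950 + 1) = 0.4587280
RL = -20 * log10(0.4587280) = 6.769 dB

6.769 dB


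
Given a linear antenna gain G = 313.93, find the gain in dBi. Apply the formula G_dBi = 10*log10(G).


G_dBi = 10 * log10(313.93) = 24.97 dBi

24.97 dBi


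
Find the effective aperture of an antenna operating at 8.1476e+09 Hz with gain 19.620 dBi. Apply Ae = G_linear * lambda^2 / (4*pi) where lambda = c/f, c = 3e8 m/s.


lambda = c / f = 3.0000e+08 / 8.1476e+09 = 0.03682066 m
G_linear = 10^(19.620/10) = 91.62205
Ae = G_linear * lambda^2 / (4*pi) = 91.62205 * 0.03682066^2 / (4*pi) = 9.885e-03 m^2

9.885e-03 m^2


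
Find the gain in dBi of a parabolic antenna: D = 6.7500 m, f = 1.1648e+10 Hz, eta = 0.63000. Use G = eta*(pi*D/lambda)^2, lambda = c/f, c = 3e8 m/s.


lambda = c / f = 3.0000e+08 / 1.1648e+10 = 0.02575549 m
G_linear = 0.63000 * (pi * 6.7500 / 0.02575549)^2 = 427079.0
G_dBi = 10 * log10(427079.0) = 56.31 dBi

56.31 dBi


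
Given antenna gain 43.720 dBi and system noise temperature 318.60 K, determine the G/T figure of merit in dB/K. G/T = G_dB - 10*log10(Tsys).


G/T = 43.720 - 10*log10(318.60) = 43.720 - 25.03246 = 18.69 dB/K

18.69 dB/K


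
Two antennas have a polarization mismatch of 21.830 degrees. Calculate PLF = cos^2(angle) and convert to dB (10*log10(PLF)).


PLF_linear = cos^2(21.830 deg) = 0.8617246
PLF_dB = 10 * log10(0.8617246) = -0.6463 dB

-0.6463 dB


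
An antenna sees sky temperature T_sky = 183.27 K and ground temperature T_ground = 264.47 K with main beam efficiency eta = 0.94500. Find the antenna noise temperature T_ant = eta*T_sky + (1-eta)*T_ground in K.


T_ant = 0.94500 * 183.27 + (1 - 0.94500) * 264.47 = 187.7 K

187.7 K


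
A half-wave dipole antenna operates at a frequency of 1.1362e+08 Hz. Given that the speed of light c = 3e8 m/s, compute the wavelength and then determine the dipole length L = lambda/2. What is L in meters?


lambda = c / f = 3.0000e+08 / 1.1362e+08 = 2.640380 m
L = lambda / 2 = 2.640380 / 2 = 1.320 m

1.320 m


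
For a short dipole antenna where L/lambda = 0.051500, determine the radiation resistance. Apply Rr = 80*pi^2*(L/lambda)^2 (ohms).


Rr = 80 * pi^2 * (0.051500)^2 = 80 * 9.869604 * 2.652250e-03 = 2.094 ohm

2.094 ohm


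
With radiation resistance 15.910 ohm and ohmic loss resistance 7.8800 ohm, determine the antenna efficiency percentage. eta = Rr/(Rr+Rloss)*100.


eta = 15.910 / (15.910 + 7.8800) * 100 = 66.88%

66.88%


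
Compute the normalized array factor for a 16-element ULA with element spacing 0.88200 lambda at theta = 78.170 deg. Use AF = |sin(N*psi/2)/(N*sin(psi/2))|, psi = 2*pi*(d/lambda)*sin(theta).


psi = 2*pi*0.88200*sin(78.170 deg) = 5.424063 rad
AF = |sin(16*5.424063/2) / (16*sin(5.424063/2))| = 0.08347

0.08347


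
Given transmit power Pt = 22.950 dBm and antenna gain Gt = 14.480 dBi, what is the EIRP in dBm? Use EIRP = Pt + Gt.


EIRP = Pt + Gt = 22.950 + 14.480 = 37.43 dBm

37.43 dBm


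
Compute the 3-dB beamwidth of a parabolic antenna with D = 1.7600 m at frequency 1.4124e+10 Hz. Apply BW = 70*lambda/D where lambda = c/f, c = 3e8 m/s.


lambda = c / f = 3.0000e+08 / 1.4124e+10 = 0.02124044 m
BW = 70 * 0.02124044 / 1.7600 = 0.8448 deg

0.8448 deg


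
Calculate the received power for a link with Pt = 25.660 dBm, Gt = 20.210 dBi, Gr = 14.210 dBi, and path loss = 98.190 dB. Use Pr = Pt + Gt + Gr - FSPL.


Pr = 25.660 + 20.210 + 14.210 - 98.190 = -38.11 dBm

-38.11 dBm


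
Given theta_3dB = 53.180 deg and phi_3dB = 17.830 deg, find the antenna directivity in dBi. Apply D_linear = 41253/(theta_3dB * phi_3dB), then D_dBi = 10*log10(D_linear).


D_linear = 41253 / (53.180 * 17.830) = 43.50667
D_dBi = 10 * log10(43.50667) = 16.39 dBi

16.39 dBi


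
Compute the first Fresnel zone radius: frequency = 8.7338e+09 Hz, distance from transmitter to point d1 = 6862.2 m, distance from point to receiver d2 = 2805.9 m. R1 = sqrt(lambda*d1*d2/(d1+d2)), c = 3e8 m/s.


lambda = c / f = 3.0000e+08 / 8.7338e+09 = 0.03434931 m
R1 = sqrt(0.03434931 * 6862.2 * 2805.9 / (6862.2 + 2805.9)) = 8.271 m

8.271 m


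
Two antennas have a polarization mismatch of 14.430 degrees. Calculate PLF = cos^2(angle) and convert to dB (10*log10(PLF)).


PLF_linear = cos^2(14.430 deg) = 0.9379009
PLF_dB = 10 * log10(0.9379009) = -0.2784 dB

-0.2784 dB


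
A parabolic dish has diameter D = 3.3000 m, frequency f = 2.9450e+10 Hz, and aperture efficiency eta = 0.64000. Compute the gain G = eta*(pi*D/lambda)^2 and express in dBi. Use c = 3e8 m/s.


lambda = c / f = 3.0000e+08 / 2.9450e+10 = 0.01018676 m
G_linear = 0.64000 * (pi * 3.3000 / 0.01018676)^2 = 662880.8
G_dBi = 10 * log10(662880.8) = 58.21 dBi

58.21 dBi


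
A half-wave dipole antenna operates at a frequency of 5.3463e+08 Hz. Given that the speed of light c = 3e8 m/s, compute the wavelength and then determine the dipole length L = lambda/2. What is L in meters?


lambda = c / f = 3.0000e+08 / 5.3463e+08 = 0.5611357 m
L = lambda / 2 = 0.5611357 / 2 = 0.2806 m

0.2806 m


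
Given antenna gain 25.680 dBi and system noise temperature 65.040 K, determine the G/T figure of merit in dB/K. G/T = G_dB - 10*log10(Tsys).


G/T = 25.680 - 10*log10(65.040) = 25.680 - 18.13181 = 7.548 dB/K

7.548 dB/K


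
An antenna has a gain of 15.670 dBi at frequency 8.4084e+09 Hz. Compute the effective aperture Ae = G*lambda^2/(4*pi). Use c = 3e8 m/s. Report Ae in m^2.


lambda = c / f = 3.0000e+08 / 8.4084e+09 = 0.03567861 m
G_linear = 10^(15.670/10) = 36.89776
Ae = G_linear * lambda^2 / (4*pi) = 36.89776 * 0.03567861^2 / (4*pi) = 3.738e-03 m^2

3.738e-03 m^2


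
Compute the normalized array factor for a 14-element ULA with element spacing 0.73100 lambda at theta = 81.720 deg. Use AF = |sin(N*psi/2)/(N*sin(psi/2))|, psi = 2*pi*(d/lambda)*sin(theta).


psi = 2*pi*0.73100*sin(81.720 deg) = 4.545131 rad
AF = |sin(14*4.545131/2) / (14*sin(4.545131/2))| = 0.03642

0.03642


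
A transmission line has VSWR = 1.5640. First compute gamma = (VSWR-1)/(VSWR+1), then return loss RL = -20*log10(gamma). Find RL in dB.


gamma = (1.5640 - 1) / (1.5640 + 1) = 0.2199688
RL = -20 * log10(0.2199688) = 13.15 dB

13.15 dB


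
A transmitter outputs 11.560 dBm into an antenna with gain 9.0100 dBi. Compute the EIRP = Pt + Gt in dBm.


EIRP = Pt + Gt = 11.560 + 9.0100 = 20.57 dBm

20.57 dBm


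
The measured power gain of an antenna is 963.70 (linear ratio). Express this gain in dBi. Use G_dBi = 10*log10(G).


G_dBi = 10 * log10(963.70) = 29.84 dBi

29.84 dBi


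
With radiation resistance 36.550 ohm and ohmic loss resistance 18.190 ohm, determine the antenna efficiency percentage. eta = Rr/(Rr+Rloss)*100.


eta = 36.550 / (36.550 + 18.190) * 100 = 66.77%

66.77%


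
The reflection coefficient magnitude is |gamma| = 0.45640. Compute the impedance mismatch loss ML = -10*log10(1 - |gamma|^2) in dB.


ML = -10 * log10(1 - 0.45640^2) = -10 * log10(0.79169904) = 1.014 dB

1.014 dB


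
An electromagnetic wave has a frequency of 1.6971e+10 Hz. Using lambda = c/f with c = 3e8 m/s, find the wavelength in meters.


lambda = c / f = 3.0000e+08 / 1.6971e+10 = 0.01768 m

0.01768 m


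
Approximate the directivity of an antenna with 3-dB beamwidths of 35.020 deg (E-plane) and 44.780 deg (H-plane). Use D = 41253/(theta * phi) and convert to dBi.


D_linear = 41253 / (35.020 * 44.780) = 26.30603
D_dBi = 10 * log10(26.30603) = 14.20 dBi

14.20 dBi


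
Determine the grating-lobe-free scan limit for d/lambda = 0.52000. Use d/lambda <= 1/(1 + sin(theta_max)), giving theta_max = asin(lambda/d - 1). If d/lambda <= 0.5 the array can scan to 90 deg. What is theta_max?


lambda/d - 1 = 1/0.52000 - 1 = 0.9230769
theta_max = asin(0.9230769) = 67.38 deg

67.38 deg


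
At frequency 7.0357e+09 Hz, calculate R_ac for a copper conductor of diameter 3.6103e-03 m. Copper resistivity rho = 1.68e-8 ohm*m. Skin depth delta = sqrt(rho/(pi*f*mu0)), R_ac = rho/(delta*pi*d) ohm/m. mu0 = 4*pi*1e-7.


delta = sqrt(1.68e-8 / (pi * 7.0357e+09 * 4*pi*1e-7)) = 7.777161e-07 m
R_ac = 1.68e-8 / (7.777161e-07 * pi * 3.6103e-03) = 1.905 ohm/m

1.905 ohm/m


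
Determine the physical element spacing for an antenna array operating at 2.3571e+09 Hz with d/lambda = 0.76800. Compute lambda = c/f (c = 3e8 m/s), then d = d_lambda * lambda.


lambda = c / f = 3.0000e+08 / 2.3571e+09 = 0.1272750 m
d = 0.76800 * 0.1272750 = 0.09775 m

0.09775 m


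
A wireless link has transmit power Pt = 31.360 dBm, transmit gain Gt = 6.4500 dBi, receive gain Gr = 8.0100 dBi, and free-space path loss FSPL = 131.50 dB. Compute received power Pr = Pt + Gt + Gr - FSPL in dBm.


Pr = 31.360 + 6.4500 + 8.0100 - 131.50 = -85.68 dBm

-85.68 dBm


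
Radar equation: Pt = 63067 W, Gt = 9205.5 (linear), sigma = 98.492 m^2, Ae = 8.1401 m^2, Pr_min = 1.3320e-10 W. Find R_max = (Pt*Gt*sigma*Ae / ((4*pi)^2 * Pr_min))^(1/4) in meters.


R^4 = 63067*9205.5*98.492*8.1401 / ((4*pi)^2 * 1.3320e-10) = 2.212872e+19
R_max = 2.212872e+19^0.25 = 68587 m

68587 m


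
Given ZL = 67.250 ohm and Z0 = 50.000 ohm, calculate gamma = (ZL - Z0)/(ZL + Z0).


gamma = (67.250 - 50.000) / (67.250 + 50.000) = 0.1471

0.1471


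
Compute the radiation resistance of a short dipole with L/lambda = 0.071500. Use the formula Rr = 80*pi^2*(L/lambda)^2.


Rr = 80 * pi^2 * (0.071500)^2 = 80 * 9.869604 * 5.112250e-03 = 4.036 ohm

4.036 ohm


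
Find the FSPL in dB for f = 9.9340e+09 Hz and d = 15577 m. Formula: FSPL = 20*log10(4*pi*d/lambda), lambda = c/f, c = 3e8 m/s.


lambda = c / f = 3.0000e+08 / 9.9340e+09 = 0.03019932 m
FSPL = 20 * log10(4*pi*15577/0.03019932) = 136.2 dB

136.2 dB


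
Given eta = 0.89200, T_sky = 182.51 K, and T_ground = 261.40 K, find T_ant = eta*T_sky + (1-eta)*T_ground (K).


T_ant = 0.89200 * 182.51 + (1 - 0.89200) * 261.40 = 191.0 K

191.0 K


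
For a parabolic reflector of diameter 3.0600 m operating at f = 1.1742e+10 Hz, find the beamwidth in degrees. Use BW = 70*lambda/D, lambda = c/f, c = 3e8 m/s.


lambda = c / f = 3.0000e+08 / 1.1742e+10 = 0.02554931 m
BW = 70 * 0.02554931 / 3.0600 = 0.5845 deg

0.5845 deg


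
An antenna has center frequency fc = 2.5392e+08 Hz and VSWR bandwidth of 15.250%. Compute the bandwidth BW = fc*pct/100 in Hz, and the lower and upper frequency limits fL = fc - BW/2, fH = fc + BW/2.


BW = 2.5392e+08 * 15.250/100 = 3.872280e+07 Hz
fL = 2.5392e+08 - 3.872280e+07/2 = 2.346e+08 Hz
fH = 2.5392e+08 + 3.872280e+07/2 = 2.733e+08 Hz

BW=3.872e+07 Hz, fL=2.346e+08 Hz, fH=2.733e+08 Hz


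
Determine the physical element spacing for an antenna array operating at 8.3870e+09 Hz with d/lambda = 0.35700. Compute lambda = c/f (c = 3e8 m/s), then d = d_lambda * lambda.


lambda = c / f = 3.0000e+08 / 8.3870e+09 = 0.03576964 m
d = 0.35700 * 0.03576964 = 0.01277 m

0.01277 m


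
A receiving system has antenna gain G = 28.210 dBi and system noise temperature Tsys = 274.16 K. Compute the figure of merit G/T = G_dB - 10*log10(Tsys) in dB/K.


G/T = 28.210 - 10*log10(274.16) = 28.210 - 24.38004 = 3.830 dB/K

3.830 dB/K


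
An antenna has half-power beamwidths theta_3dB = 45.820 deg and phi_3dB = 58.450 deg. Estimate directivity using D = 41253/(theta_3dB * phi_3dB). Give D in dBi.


D_linear = 41253 / (45.820 * 58.450) = 15.40338
D_dBi = 10 * log10(15.40338) = 11.88 dBi

11.88 dBi


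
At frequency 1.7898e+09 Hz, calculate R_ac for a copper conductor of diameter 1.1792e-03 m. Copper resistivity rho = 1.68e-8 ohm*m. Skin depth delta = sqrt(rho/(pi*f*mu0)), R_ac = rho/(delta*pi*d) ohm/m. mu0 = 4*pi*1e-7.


delta = sqrt(1.68e-8 / (pi * 1.7898e+09 * 4*pi*1e-7)) = 1.541958e-06 m
R_ac = 1.68e-8 / (1.541958e-06 * pi * 1.1792e-03) = 2.941 ohm/m

2.941 ohm/m


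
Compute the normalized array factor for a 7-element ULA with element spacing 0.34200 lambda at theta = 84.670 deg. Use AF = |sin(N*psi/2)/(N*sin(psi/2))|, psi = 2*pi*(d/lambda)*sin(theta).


psi = 2*pi*0.34200*sin(84.670 deg) = 2.139558 rad
AF = |sin(7*2.139558/2) / (7*sin(2.139558/2))| = 0.1521

0.1521


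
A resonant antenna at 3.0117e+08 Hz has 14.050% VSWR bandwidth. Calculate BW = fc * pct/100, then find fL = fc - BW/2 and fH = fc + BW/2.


BW = 3.0117e+08 * 14.050/100 = 4.231438e+07 Hz
fL = 3.0117e+08 - 4.231438e+07/2 = 2.800e+08 Hz
fH = 3.0117e+08 + 4.231438e+07/2 = 3.223e+08 Hz

BW=4.231e+07 Hz, fL=2.800e+08 Hz, fH=3.223e+08 Hz


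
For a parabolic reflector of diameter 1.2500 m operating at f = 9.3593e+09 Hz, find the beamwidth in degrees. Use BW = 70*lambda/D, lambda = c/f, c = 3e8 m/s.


lambda = c / f = 3.0000e+08 / 9.3593e+09 = 0.03205368 m
BW = 70 * 0.03205368 / 1.2500 = 1.795 deg

1.795 deg


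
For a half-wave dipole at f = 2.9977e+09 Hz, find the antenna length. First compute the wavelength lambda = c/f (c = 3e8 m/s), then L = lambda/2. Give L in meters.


lambda = c / f = 3.0000e+08 / 2.9977e+09 = 0.1000767 m
L = lambda / 2 = 0.1000767 / 2 = 0.05004 m

0.05004 m


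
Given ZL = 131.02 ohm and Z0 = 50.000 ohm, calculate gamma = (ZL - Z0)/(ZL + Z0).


gamma = (131.02 - 50.000) / (131.02 + 50.000) = 0.4476

0.4476


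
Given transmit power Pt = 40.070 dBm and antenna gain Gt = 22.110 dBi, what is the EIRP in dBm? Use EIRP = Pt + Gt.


EIRP = Pt + Gt = 40.070 + 22.110 = 62.18 dBm

62.18 dBm


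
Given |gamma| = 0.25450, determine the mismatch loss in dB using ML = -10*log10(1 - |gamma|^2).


ML = -10 * log10(1 - 0.25450^2) = -10 * log10(0.93522975) = 0.2908 dB

0.2908 dB


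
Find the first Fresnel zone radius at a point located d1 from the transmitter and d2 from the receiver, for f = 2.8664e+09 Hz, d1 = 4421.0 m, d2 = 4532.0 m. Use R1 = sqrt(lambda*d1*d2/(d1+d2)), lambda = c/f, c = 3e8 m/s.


lambda = c / f = 3.0000e+08 / 2.8664e+09 = 0.1046609 m
R1 = sqrt(0.1046609 * 4421.0 * 4532.0 / (4421.0 + 4532.0)) = 15.30 m

15.30 m


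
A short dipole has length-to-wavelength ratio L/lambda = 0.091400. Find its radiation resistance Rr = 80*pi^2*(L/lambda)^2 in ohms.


Rr = 80 * pi^2 * (0.091400)^2 = 80 * 9.869604 * 8.353960e-03 = 6.596 ohm

6.596 ohm


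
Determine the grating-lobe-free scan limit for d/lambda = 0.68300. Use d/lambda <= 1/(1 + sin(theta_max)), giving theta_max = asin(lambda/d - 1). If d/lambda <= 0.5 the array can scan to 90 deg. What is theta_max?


lambda/d - 1 = 1/0.68300 - 1 = 0.4641288
theta_max = asin(0.4641288) = 27.65 deg

27.65 deg


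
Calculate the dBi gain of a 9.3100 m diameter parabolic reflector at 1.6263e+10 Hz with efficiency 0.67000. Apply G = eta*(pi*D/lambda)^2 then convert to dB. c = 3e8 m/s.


lambda = c / f = 3.0000e+08 / 1.6263e+10 = 0.01844678 m
G_linear = 0.67000 * (pi * 9.3100 / 0.01844678)^2 = 1.684352e+06
G_dBi = 10 * log10(1.684352e+06) = 62.26 dBi

62.26 dBi


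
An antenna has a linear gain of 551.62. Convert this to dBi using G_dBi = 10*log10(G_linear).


G_dBi = 10 * log10(551.62) = 27.42 dBi

27.42 dBi


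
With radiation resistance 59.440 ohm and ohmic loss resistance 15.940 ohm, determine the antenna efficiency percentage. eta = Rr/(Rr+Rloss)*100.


eta = 59.440 / (59.440 + 15.940) * 100 = 78.85%

78.85%


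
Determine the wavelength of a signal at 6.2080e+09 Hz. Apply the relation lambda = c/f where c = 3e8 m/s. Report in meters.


lambda = c / f = 3.0000e+08 / 6.2080e+09 = 0.04832 m

0.04832 m


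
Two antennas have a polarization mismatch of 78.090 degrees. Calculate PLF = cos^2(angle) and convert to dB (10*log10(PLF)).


PLF_linear = cos^2(78.090 deg) = 0.04259063
PLF_dB = 10 * log10(0.04259063) = -13.71 dB

-13.71 dB


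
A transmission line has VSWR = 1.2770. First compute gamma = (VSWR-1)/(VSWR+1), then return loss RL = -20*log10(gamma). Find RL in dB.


gamma = (1.2770 - 1) / (1.2770 + 1) = 0.1216513
RL = -20 * log10(0.1216513) = 18.30 dB

18.30 dB


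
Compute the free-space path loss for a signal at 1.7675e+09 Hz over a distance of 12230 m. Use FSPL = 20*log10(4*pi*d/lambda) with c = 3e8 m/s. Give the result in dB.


lambda = c / f = 3.0000e+08 / 1.7675e+09 = 0.1697313 m
FSPL = 20 * log10(4*pi*12230/0.1697313) = 119.1 dB

119.1 dB


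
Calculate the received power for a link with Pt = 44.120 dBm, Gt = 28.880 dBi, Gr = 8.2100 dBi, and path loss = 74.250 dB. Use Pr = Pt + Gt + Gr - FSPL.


Pr = 44.120 + 28.880 + 8.2100 - 74.250 = 6.96 dBm

6.96 dBm


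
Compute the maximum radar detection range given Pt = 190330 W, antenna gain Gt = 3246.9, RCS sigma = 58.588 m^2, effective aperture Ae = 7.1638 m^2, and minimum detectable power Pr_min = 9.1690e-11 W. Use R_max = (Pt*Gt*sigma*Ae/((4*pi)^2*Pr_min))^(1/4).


R^4 = 190330*3246.9*58.588*7.1638 / ((4*pi)^2 * 9.1690e-11) = 1.791375e+19
R_max = 1.791375e+19^0.25 = 65057 m

65057 m


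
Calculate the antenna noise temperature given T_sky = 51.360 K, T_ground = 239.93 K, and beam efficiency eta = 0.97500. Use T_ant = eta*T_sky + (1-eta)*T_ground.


T_ant = 0.97500 * 51.360 + (1 - 0.97500) * 239.93 = 56.07 K

56.07 K


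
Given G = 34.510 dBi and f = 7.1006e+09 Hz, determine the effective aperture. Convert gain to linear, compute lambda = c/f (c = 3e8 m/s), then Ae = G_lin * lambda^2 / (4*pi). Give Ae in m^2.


lambda = c / f = 3.0000e+08 / 7.1006e+09 = 0.04224995 m
G_linear = 10^(34.510/10) = 2824.880
Ae = G_linear * lambda^2 / (4*pi) = 2824.880 * 0.04224995^2 / (4*pi) = 0.4013 m^2

0.4013 m^2


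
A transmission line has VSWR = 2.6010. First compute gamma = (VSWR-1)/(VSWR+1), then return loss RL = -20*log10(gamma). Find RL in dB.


gamma = (2.6010 - 1) / (2.6010 + 1) = 0.4445987
RL = -20 * log10(0.4445987) = 7.041 dB

7.041 dB


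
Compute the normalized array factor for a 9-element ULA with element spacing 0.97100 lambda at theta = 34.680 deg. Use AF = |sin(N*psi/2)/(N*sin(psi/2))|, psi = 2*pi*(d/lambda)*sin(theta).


psi = 2*pi*0.97100*sin(34.680 deg) = 3.471408 rad
AF = |sin(9*3.471408/2) / (9*sin(3.471408/2))| = 9.745e-03

9.745e-03


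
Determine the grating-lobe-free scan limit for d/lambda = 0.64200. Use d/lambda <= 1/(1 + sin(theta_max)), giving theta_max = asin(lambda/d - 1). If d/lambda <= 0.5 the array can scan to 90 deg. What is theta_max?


lambda/d - 1 = 1/0.64200 - 1 = 0.5576324
theta_max = asin(0.5576324) = 33.89 deg

33.89 deg


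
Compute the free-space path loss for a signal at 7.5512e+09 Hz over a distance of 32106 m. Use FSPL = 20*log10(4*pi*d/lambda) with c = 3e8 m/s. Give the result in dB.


lambda = c / f = 3.0000e+08 / 7.5512e+09 = 0.03972878 m
FSPL = 20 * log10(4*pi*32106/0.03972878) = 140.1 dB

140.1 dB


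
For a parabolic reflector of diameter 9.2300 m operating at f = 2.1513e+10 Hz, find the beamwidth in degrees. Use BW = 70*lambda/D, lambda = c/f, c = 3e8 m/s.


lambda = c / f = 3.0000e+08 / 2.1513e+10 = 0.01394506 m
BW = 70 * 0.01394506 / 9.2300 = 0.1058 deg

0.1058 deg


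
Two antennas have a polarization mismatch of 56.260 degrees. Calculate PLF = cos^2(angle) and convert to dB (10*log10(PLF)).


PLF_linear = cos^2(56.260 deg) = 0.3084970
PLF_dB = 10 * log10(0.3084970) = -5.107 dB

-5.107 dB
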